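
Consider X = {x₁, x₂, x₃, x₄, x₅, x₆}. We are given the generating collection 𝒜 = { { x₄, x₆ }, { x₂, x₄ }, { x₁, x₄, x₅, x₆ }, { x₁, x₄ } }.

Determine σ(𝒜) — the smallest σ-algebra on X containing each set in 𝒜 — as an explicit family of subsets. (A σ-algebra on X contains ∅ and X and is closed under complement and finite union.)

Begin from { {}, { x₁, x₄ }, { x₂, x₄ }, { x₄, x₆ }, { x₁, x₄, x₅, x₆ }, X } (that is, 𝒜 plus ∅ and X).
Round 1 (8 new):
  { x₂, x₃ }  = ᶜ of { x₁, x₄, x₅, x₆ }
  { x₁, x₂, x₄ }  = { x₁, x₄ } ∪ { x₂, x₄ }
  { x₁, x₄, x₆ }  = { x₁, x₄ } ∪ { x₄, x₆ }
  { x₂, x₄, x₆ }  = { x₄, x₆ } ∪ { x₂, x₄ }
  { x₁, x₂, x₃, x₅ }  = ᶜ of { x₄, x₆ }
  { x₁, x₃, x₅, x₆ }  = ᶜ of { x₂, x₄ }
  { x₂, x₃, x₅, x₆ }  = ᶜ of { x₁, x₄ }
  { x₁, x₂, x₄, x₅, x₆ }  = { x₁, x₄, x₅, x₆ } ∪ { x₂, x₄ }
  — 14 sets.
Round 2: 13 new —
  { x₃ }  = ᶜ of { x₁, x₂, x₄, x₅, x₆ }
  { x₁, x₃, x₅ }  = ᶜ of { x₂, x₄, x₆ }
  { x₂, x₃, x₄ }  = { x₂, x₃ } ∪ { x₂, x₄ }
  { x₂, x₃, x₅ }  = ᶜ of { x₁, x₄, x₆ }
  { x₃, x₅, x₆ }  = ᶜ of { x₁, x₂, x₄ }
  { x₁, x₂, x₃, x₄ }  = { x₁, x₂, x₄ } ∪ { x₂, x₃ }
  { x₁, x₂, x₄, x₆ }  = { x₂, x₄, x₆ } ∪ { x₁, x₄, x₆ }
  { x₂, x₃, x₄, x₆ }  = { x₂, x₄, x₆ } ∪ { x₂, x₃ }
  { x₁, x₂, x₃, x₄, x₅ }  = { x₁, x₂, x₄ } ∪ { x₁, x₂, x₃, x₅ }
  { x₁, x₂, x₃, x₄, x₆ }  = { x₁, x₄, x₆ } ∪ { x₂, x₃ }
  { x₁, x₂, x₃, x₅, x₆ }  = { x₁, x₃, x₅, x₆ } ∪ { x₂, x₃ }
  { x₁, x₃, x₄, x₅, x₆ }  = { x₁, x₃, x₅, x₆ } ∪ { x₁, x₄, x₅, x₆ }
  { x₂, x₃, x₄, x₅, x₆ }  = { x₂, x₄, x₆ } ∪ { x₂, x₃, x₅, x₆ }
  — 27 sets.
Round 3. New:
  { x₁ }  = ᶜ of { x₂, x₃, x₄, x₅, x₆ }
  { x₂ }  = ᶜ of { x₁, x₃, x₄, x₅, x₆ }
  { x₄ }  = ᶜ of { x₁, x₂, x₃, x₅, x₆ }
  { x₅ }  = ᶜ of { x₁, x₂, x₃, x₄, x₆ }
  { x₆ }  = ᶜ of { x₁, x₂, x₃, x₄, x₅ }
  { x₁, x₅ }  = ᶜ of { x₂, x₃, x₄, x₆ }
  { x₃, x₅ }  = ᶜ of { x₁, x₂, x₄, x₆ }
  { x₅, x₆ }  = ᶜ of { x₁, x₂, x₃, x₄ }
  { x₁, x₃, x₄ }  = { x₁, x₄ } ∪ { x₃ }
  { x₁, x₅, x₆ }  = ᶜ of { x₂, x₃, x₄ }
  { x₃, x₄, x₆ }  = { x₄, x₆ } ∪ { x₃ }
  { x₁, x₃, x₄, x₅ }  = { x₁, x₃, x₅ } ∪ { x₁, x₄ }
  { x₁, x₃, x₄, x₆ }  = { x₁, x₄, x₆ } ∪ { x₃ }
  { x₂, x₃, x₄, x₅ }  = { x₂, x₃, x₄ } ∪ { x₂, x₃, x₅ }
  { x₃, x₄, x₅, x₆ }  = { x₄, x₆ } ∪ { x₃, x₅, x₆ }
  — 42 sets.
Round 4. New:
  { x₁, x₂ }  = ᶜ of { x₃, x₄, x₅, x₆ }
  { x₁, x₃ }  = { x₃ } ∪ { x₁ }
  { x₁, x₆ }  = ᶜ of { x₂, x₃, x₄, x₅ }
  { x₂, x₅ }  = ᶜ of { x₁, x₃, x₄, x₆ }
  { x₂, x₆ }  = ᶜ of { x₁, x₃, x₄, x₅ }
  { x₃, x₄ }  = { x₃ } ∪ { x₄ }
  { x₃, x₆ }  = { x₃ } ∪ { x₆ }
  { x₄, x₅ }  = { x₄ } ∪ { x₅ }
  { x₁, x₂, x₃ }  = { x₂, x₃ } ∪ { x₁ }
  { x₁, x₂, x₅ }  = ᶜ of { x₃, x₄, x₆ }
  { x₁, x₄, x₅ }  = { x₄ } ∪ { x₁, x₅ }
  { x₂, x₃, x₆ }  = { x₂, x₃ } ∪ { x₆ }
  { x₂, x₄, x₅ }  = { x₂, x₄ } ∪ { x₅ }
  { x₂, x₅, x₆ }  = ᶜ of { x₁, x₃, x₄ }
  { x₃, x₄, x₅ }  = { x₃, x₅ } ∪ { x₄ }
  { x₄, x₅, x₆ }  = { x₄ } ∪ { x₅, x₆ }
  { x₁, x₂, x₄, x₅ }  = { x₁, x₂, x₄ } ∪ { x₁, x₅ }
  { x₁, x₂, x₅, x₆ }  = { x₂ } ∪ { x₁, x₅, x₆ }
  { x₂, x₄, x₅, x₆ }  = { x₂, x₄, x₆ } ∪ { x₅, x₆ }
  — 61 sets.
Round 5 adds 3:
  { x₁, x₂, x₆ }  = ᶜ of { x₃, x₄, x₅ }
  { x₁, x₃, x₆ }  = ᶜ of { x₂, x₄, x₅ }
  { x₁, x₂, x₃, x₆ }  = ᶜ of { x₄, x₅ }
  — 64 sets.
Round 6 adds nothing — fixpoint reached.

Therefore σ(𝒜) = { {}, { x₁ }, { x₂ }, { x₃ }, { x₄ }, { x₅ }, { x₆ }, { x₁, x₂ }, { x₁, x₃ }, { x₁, x₄ }, { x₁, x₅ }, { x₁, x₆ }, { x₂, x₃ }, { x₂, x₄ }, { x₂, x₅ }, { x₂, x₆ }, { x₃, x₄ }, { x₃, x₅ }, { x₃, x₆ }, { x₄, x₅ }, { x₄, x₆ }, { x₅, x₆ }, { x₁, x₂, x₃ }, { x₁, x₂, x₄ }, { x₁, x₂, x₅ }, { x₁, x₂, x₆ }, { x₁, x₃, x₄ }, { x₁, x₃, x₅ }, { x₁, x₃, x₆ }, { x₁, x₄, x₅ }, { x₁, x₄, x₆ }, { x₁, x₅, x₆ }, { x₂, x₃, x₄ }, { x₂, x₃, x₅ }, { x₂, x₃, x₆ }, { x₂, x₄, x₅ }, { x₂, x₄, x₆ }, { x₂, x₅, x₆ }, { x₃, x₄, x₅ }, { x₃, x₄, x₆ }, { x₃, x₅, x₆ }, { x₄, x₅, x₆ }, { x₁, x₂, x₃, x₄ }, { x₁, x₂, x₃, x₅ }, { x₁, x₂, x₃, x₆ }, { x₁, x₂, x₄, x₅ }, { x₁, x₂, x₄, x₆ }, { x₁, x₂, x₅, x₆ }, { x₁, x₃, x₄, x₅ }, { x₁, x₃, x₄, x₆ }, { x₁, x₃, x₅, x₆ }, { x₁, x₄, x₅, x₆ }, { x₂, x₃, x₄, x₅ }, { x₂, x₃, x₄, x₆ }, { x₂, x₃, x₅, x₆ }, { x₂, x₄, x₅, x₆ }, { x₃, x₄, x₅, x₆ }, { x₁, x₂, x₃, x₄, x₅ }, { x₁, x₂, x₃, x₄, x₆ }, { x₁, x₂, x₃, x₅, x₆ }, { x₁, x₂, x₄, x₅, x₆ }, { x₁, x₃, x₄, x₅, x₆ }, { x₂, x₃, x₄, x₅, x₆ }, X } (|σ(𝒜)| = 64).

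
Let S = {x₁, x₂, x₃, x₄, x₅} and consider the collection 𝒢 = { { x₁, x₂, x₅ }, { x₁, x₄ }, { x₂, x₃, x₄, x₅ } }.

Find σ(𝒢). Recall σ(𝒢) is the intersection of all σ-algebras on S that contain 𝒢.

Begin from { ∅, { x₁, x₄ }, { x₁, x₂, x₅ }, { x₂, x₃, x₄, x₅ }, S } (that is, 𝒢 plus ∅ and S).
Step 1 (4 new):
  { x₁ }  = ᶜ of { x₂, x₃, x₄, x₅ }
  { x₃, x₄ }  = ᶜ of { x₁, x₂, x₅ }
  { x₂, x₃, x₅ }  = ᶜ of { x₁, x₄ }
  { x₁, x₂, x₄, x₅ }  = { x₁, x₂, x₅ } ∪ { x₁, x₄ }
  [9 total]
Step 2: +3 →
  { x₃ }  = ᶜ of { x₁, x₂, x₄, x₅ }
  { x₁, x₃, x₄ }  = { x₃, x₄ } ∪ { x₁, x₄ }
  { x₁, x₂, x₃, x₅ }  = { x₁, x₂, x₅ } ∪ { x₂, x₃, x₅ }
  [12 total]
Step 3. New:
  { x₄ }  = ᶜ of { x₁, x₂, x₃, x₅ }
  { x₁, x₃ }  = { x₃ } ∪ { x₁ }
  { x₂, x₅ }  = ᶜ of { x₁, x₃, x₄ }
  [15 total]
Step 4 adds 1:
  { x₂, x₄, x₅ }  = ᶜ of { x₁, x₃ }
  [16 total]
Step 5: already closed under ᶜ and ∪.

Hence σ(𝒢) has 16 members: { ∅, { x₁ }, { x₃ }, { x₄ }, { x₁, x₃ }, { x₁, x₄ }, { x₂, x₅ }, { x₃, x₄ }, { x₁, x₂, x₅ }, { x₁, x₃, x₄ }, { x₂, x₃, x₅ }, { x₂, x₄, x₅ }, { x₁, x₂, x₃, x₅ }, { x₁, x₂, x₄, x₅ }, { x₂, x₃, x₄, x₅ }, S }.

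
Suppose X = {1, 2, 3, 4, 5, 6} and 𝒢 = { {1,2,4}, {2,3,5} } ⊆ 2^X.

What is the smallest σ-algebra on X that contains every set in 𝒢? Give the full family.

σ(𝒢) = { {}, {2}, {6}, {1,4}, {2,6}, {3,5}, {1,2,4}, {1,4,6}, {2,3,5}, {3,5,6}, {1,2,4,6}, {1,3,4,5}, {2,3,5,6}, {1,2,3,4,5}, {1,3,4,5,6}, X }

Working:
Take S₀ = 𝒢 ∪ {∅, X} = { {}, {1,2,4}, {2,3,5}, X }.
Iteration 1: 3 new —
  {1,4,6}  = complement {2,3,5}
  {3,5,6}  = complement {1,2,4}
  {1,2,3,4,5}  = {1,2,4} ∪ {2,3,5}
  — 7 sets.
Iteration 2. New:
  {6}  = complement {1,2,3,4,5}
  {1,2,4,6}  = {1,4,6} ∪ {1,2,4}
  {2,3,5,6}  = {2,3,5} ∪ {3,5,6}
  {1,3,4,5,6}  = {3,5,6} ∪ {1,4,6}
  — 11 sets.
Iteration 3. New:
  {2}  = complement {1,3,4,5,6}
  {1,4}  = complement {2,3,5,6}
  {3,5}  = complement {1,2,4,6}
  — 14 sets.
Iteration 4. New:
  {2,6}  = {2} ∪ {6}
  {1,3,4,5}  = {1,4} ∪ {3,5}
  — 16 sets.
Iteration 5: no new sets; the family is a σ-algebra.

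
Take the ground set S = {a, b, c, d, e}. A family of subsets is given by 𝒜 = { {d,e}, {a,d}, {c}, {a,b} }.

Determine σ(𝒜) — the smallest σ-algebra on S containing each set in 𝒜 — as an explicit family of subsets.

Initial family (6 sets): { {}, {c}, {a,b}, {a,d}, {d,e}, S }.
Step 1. New:
  {a,b,c}  = ᶜ of {d,e}
  {a,b,d}  = {a,d} ∪ {a,b}
  {a,c,d}  = {c} ∪ {a,d}
  {a,d,e}  = {d,e} ∪ {a,d}
  {b,c,e}  = ᶜ of {a,d}
  {c,d,e}  = ᶜ of {a,b}
  {a,b,d,e}  = ᶜ of {c}
  (now 13)
Step 2 (7 new):
  {b,c}  = ᶜ of {a,d,e}
  {b,e}  = ᶜ of {a,c,d}
  {c,e}  = ᶜ of {a,b,d}
  {a,b,c,d}  = {a,b,c} ∪ {a,b,d}
  {a,b,c,e}  = {a,b,c} ∪ {b,c,e}
  {a,c,d,e}  = {a,d,e} ∪ {c,d,e}
  {b,c,d,e}  = {c,d,e} ∪ {b,c,e}
  (now 20)
Step 3. New:
  {a}  = ᶜ of {b,c,d,e}
  {b}  = ᶜ of {a,c,d,e}
  {d}  = ᶜ of {a,b,c,e}
  {e}  = ᶜ of {a,b,c,d}
  {a,b,e}  = {b,e} ∪ {a,b}
  {b,d,e}  = {b,e} ∪ {d,e}
  (now 26)
Step 4: 6 new —
  {a,c}  = ᶜ of {b,d,e}
  {a,e}  = {e} ∪ {a}
  {b,d}  = {b} ∪ {d}
  {c,d}  = ᶜ of {a,b,e}
  {a,c,e}  = {c,e} ∪ {a}
  {b,c,d}  = {b,c} ∪ {d}
  (now 32)
Step 5: stable.

|σ(𝒜)| = 32.  σ(𝒜) = { {}, {a}, {b}, {c}, {d}, {e}, {a,b}, {a,c}, {a,d}, {a,e}, {b,c}, {b,d}, {b,e}, {c,d}, {c,e}, {d,e}, {a,b,c}, {a,b,d}, {a,b,e}, {a,c,d}, {a,c,e}, {a,d,e}, {b,c,d}, {b,c,e}, {b,d,e}, {c,d,e}, {a,b,c,d}, {a,b,c,e}, {a,b,d,e}, {a,c,d,e}, {b,c,d,e}, S }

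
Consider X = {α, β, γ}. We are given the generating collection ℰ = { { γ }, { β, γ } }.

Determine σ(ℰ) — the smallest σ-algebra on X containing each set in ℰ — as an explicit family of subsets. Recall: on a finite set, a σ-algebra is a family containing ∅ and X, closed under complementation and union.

σ(ℰ) = { ∅, { α }, { β }, { γ }, { α, β }, { α, γ }, { β, γ }, X }

Check:
Take S₀ = ℰ ∪ {∅, X} = { ∅, { γ }, { β, γ }, X }.
Step 1: +2 →
  { α }  = { β, γ }ᶜ
  { α, β }  = { γ }ᶜ
  |family| = 6
Step 2 adds 1:
  { α, γ }  = { γ } ∪ { α }
  |family| = 7
Step 3. New:
  { β }  = { α, γ }ᶜ
  |family| = 8
Step 4: closed — nothing new.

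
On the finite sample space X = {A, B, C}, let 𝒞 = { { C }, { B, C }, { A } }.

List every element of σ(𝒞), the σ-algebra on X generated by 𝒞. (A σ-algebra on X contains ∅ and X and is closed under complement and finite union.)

Seed the family with 𝒞 together with ∅ and X: { {  }, { A }, { C }, { B, C }, X }.
Step 1. New:
  { A, B }  = complement { C }
  { A, C }  = { C } ∪ { A }
  [7 total]
Step 2 adds 1:
  { B }  = complement { A, C }
  [8 total]
After Step 3 the family is unchanged; done.

Therefore σ(𝒞) = { {  }, { A }, { B }, { C }, { A, B }, { A, C }, { B, C }, X } (|σ(𝒞)| = 8).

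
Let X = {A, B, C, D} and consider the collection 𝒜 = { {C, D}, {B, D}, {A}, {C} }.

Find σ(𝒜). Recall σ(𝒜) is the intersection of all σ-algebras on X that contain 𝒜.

Begin from { {}, {A}, {C}, {B, D}, {C, D}, X } (that is, 𝒜 plus ∅ and X).
Round 1: +5 →
  {A, B}  = X∖{C, D}
  {A, C}  = X∖{B, D}
  {A, B, D}  = X∖{C}
  {A, C, D}  = {C, D} ∪ {A}
  {B, C, D}  = X∖{A}
  [11 total]
Round 2: +2 →
  {B}  = X∖{A, C, D}
  {A, B, C}  = {A, B} ∪ {C}
  [13 total]
Round 3: 2 new —
  {D}  = X∖{A, B, C}
  {B, C}  = {C} ∪ {B}
  [15 total]
Round 4 adds 1:
  {A, D}  = X∖{B, C}
  [16 total]
Round 5 adds nothing — fixpoint reached.

Hence σ(𝒜) has 16 members: { {}, {A}, {B}, {C}, {D}, {A, B}, {A, C}, {A, D}, {B, C}, {B, D}, {C, D}, {A, B, C}, {A, B, D}, {A, C, D}, {B, C, D}, X }.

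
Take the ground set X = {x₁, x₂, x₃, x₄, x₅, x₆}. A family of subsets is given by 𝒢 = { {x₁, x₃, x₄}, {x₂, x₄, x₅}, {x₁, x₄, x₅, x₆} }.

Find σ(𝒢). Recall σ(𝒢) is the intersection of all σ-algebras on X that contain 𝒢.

Answer: σ(𝒢) = { {}, {x₁}, {x₂}, {x₃}, {x₄}, {x₅}, {x₆}, {x₁, x₂}, {x₁, x₃}, {x₁, x₄}, {x₁, x₅}, {x₁, x₆}, {x₂, x₃}, {x₂, x₄}, {x₂, x₅}, {x₂, x₆}, {x₃, x₄}, {x₃, x₅}, {x₃, x₆}, {x₄, x₅}, {x₄, x₆}, {x₅, x₆}, {x₁, x₂, x₃}, {x₁, x₂, x₄}, {x₁, x₂, x₅}, {x₁, x₂, x₆}, {x₁, x₃, x₄}, {x₁, x₃, x₅}, {x₁, x₃, x₆}, {x₁, x₄, x₅}, {x₁, x₄, x₆}, {x₁, x₅, x₆}, {x₂, x₃, x₄}, {x₂, x₃, x₅}, {x₂, x₃, x₆}, {x₂, x₄, x₅}, {x₂, x₄, x₆}, {x₂, x₅, x₆}, {x₃, x₄, x₅}, {x₃, x₄, x₆}, {x₃, x₅, x₆}, {x₄, x₅, x₆}, {x₁, x₂, x₃, x₄}, {x₁, x₂, x₃, x₅}, {x₁, x₂, x₃, x₆}, {x₁, x₂, x₄, x₅}, {x₁, x₂, x₄, x₆}, {x₁, x₂, x₅, x₆}, {x₁, x₃, x₄, x₅}, {x₁, x₃, x₄, x₆}, {x₁, x₃, x₅, x₆}, {x₁, x₄, x₅, x₆}, {x₂, x₃, x₄, x₅}, {x₂, x₃, x₄, x₆}, {x₂, x₃, x₅, x₆}, {x₂, x₄, x₅, x₆}, {x₃, x₄, x₅, x₆}, {x₁, x₂, x₃, x₄, x₅}, {x₁, x₂, x₃, x₄, x₆}, {x₁, x₂, x₃, x₅, x₆}, {x₁, x₂, x₄, x₅, x₆}, {x₁, x₃, x₄, x₅, x₆}, {x₂, x₃, x₄, x₅, x₆}, X }

Derivation:
Begin from { {}, {x₁, x₃, x₄}, {x₂, x₄, x₅}, {x₁, x₄, x₅, x₆}, X } (that is, 𝒢 plus ∅ and X).
Round 1: 6 new —
  {x₂, x₃}  = {x₁, x₄, x₅, x₆}ᶜ
  {x₁, x₃, x₆}  = {x₂, x₄, x₅}ᶜ
  {x₂, x₅, x₆}  = {x₁, x₃, x₄}ᶜ
  {x₁, x₂, x₃, x₄, x₅}  = {x₁, x₃, x₄} ∪ {x₂, x₄, x₅}
  {x₁, x₂, x₄, x₅, x₆}  = {x₁, x₄, x₅, x₆} ∪ {x₂, x₄, x₅}
  {x₁, x₃, x₄, x₅, x₆}  = {x₁, x₃, x₄} ∪ {x₁, x₄, x₅, x₆}
  [11 total]
Round 2. New:
  {x₂}  = {x₁, x₃, x₄, x₅, x₆}ᶜ
  {x₃}  = {x₁, x₂, x₄, x₅, x₆}ᶜ
  {x₆}  = {x₁, x₂, x₃, x₄, x₅}ᶜ
  {x₁, x₂, x₃, x₄}  = {x₁, x₃, x₄} ∪ {x₂, x₃}
  {x₁, x₂, x₃, x₆}  = {x₁, x₃, x₆} ∪ {x₂, x₃}
  {x₁, x₃, x₄, x₆}  = {x₁, x₃, x₆} ∪ {x₁, x₃, x₄}
  {x₂, x₃, x₄, x₅}  = {x₂, x₃} ∪ {x₂, x₄, x₅}
  {x₂, x₃, x₅, x₆}  = {x₂, x₅, x₆} ∪ {x₂, x₃}
  {x₂, x₄, x₅, x₆}  = {x₂, x₅, x₆} ∪ {x₂, x₄, x₅}
  {x₁, x₂, x₃, x₅, x₆}  = {x₁, x₃, x₆} ∪ {x₂, x₅, x₆}
  [21 total]
Round 3: +12 →
  {x₄}  = {x₁, x₂, x₃, x₅, x₆}ᶜ
  {x₁, x₃}  = {x₂, x₄, x₅, x₆}ᶜ
  {x₁, x₄}  = {x₂, x₃, x₅, x₆}ᶜ
  {x₁, x₆}  = {x₂, x₃, x₄, x₅}ᶜ
  {x₂, x₅}  = {x₁, x₃, x₄, x₆}ᶜ
  {x₂, x₆}  = {x₂} ∪ {x₆}
  {x₃, x₆}  = {x₆} ∪ {x₃}
  {x₄, x₅}  = {x₁, x₂, x₃, x₆}ᶜ
  {x₅, x₆}  = {x₁, x₂, x₃, x₄}ᶜ
  {x₂, x₃, x₆}  = {x₆} ∪ {x₂, x₃}
  {x₁, x₂, x₃, x₄, x₆}  = {x₁, x₃, x₆} ∪ {x₁, x₂, x₃, x₄}
  {x₂, x₃, x₄, x₅, x₆}  = {x₂, x₃, x₅, x₆} ∪ {x₂, x₄, x₅}
  [33 total]
Round 4 adds 26:
  {x₁}  = {x₂, x₃, x₄, x₅, x₆}ᶜ
  {x₅}  = {x₁, x₂, x₃, x₄, x₆}ᶜ
  {x₂, x₄}  = {x₂} ∪ {x₄}
  {x₃, x₄}  = {x₃} ∪ {x₄}
  {x₄, x₆}  = {x₆} ∪ {x₄}
  {x₁, x₂, x₃}  = {x₂} ∪ {x₁, x₃}
  {x₁, x₂, x₄}  = {x₂} ∪ {x₁, x₄}
  {x₁, x₂, x₆}  = {x₁, x₆} ∪ {x₂}
  {x₁, x₄, x₅}  = {x₂, x₃, x₆}ᶜ
  {x₁, x₄, x₆}  = {x₁, x₆} ∪ {x₁, x₄}
  {x₁, x₅, x₆}  = {x₅, x₆} ∪ {x₁, x₆}
  {x₂, x₃, x₄}  = {x₂, x₃} ∪ {x₄}
  {x₂, x₃, x₅}  = {x₂, x₅} ∪ {x₃}
  {x₂, x₄, x₆}  = {x₂, x₆} ∪ {x₄}
  {x₃, x₄, x₅}  = {x₄, x₅} ∪ {x₃}
  {x₃, x₄, x₆}  = {x₃, x₆} ∪ {x₄}
  {x₃, x₅, x₆}  = {x₅, x₆} ∪ {x₃}
  {x₄, x₅, x₆}  = {x₅, x₆} ∪ {x₄, x₅}
  {x₁, x₂, x₃, x₅}  = {x₂, x₅} ∪ {x₁, x₃}
  {x₁, x₂, x₄, x₅}  = {x₃, x₆}ᶜ
  {x₁, x₂, x₄, x₆}  = {x₂, x₆} ∪ {x₁, x₄}
  {x₁, x₂, x₅, x₆}  = {x₂, x₅} ∪ {x₁, x₆}
  {x₁, x₃, x₄, x₅}  = {x₂, x₆}ᶜ
  {x₁, x₃, x₅, x₆}  = {x₅, x₆} ∪ {x₁, x₃, x₆}
  {x₂, x₃, x₄, x₆}  = {x₂, x₃, x₆} ∪ {x₄}
  {x₃, x₄, x₅, x₆}  = {x₄, x₅} ∪ {x₃, x₆}
  [59 total]
Round 5. New:
  {x₁, x₂}  = {x₃, x₄, x₅, x₆}ᶜ
  {x₁, x₅}  = {x₂, x₃, x₄, x₆}ᶜ
  {x₃, x₅}  = {x₁, x₂, x₄, x₆}ᶜ
  {x₁, x₂, x₅}  = {x₃, x₄, x₆}ᶜ
  {x₁, x₃, x₅}  = {x₂, x₄, x₆}ᶜ
  [64 total]
Round 6: already closed under ᶜ and ∪.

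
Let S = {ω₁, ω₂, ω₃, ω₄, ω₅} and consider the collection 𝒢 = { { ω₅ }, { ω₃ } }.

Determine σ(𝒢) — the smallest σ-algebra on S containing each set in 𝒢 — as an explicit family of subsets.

Initial family (4 sets): { ∅, { ω₃ }, { ω₅ }, S }.
Iteration 1 (3 new):
  { ω₃, ω₅ }  = { ω₃ } ∪ { ω₅ }
  { ω₁, ω₂, ω₃, ω₄ }  = S∖{ ω₅ }
  { ω₁, ω₂, ω₄, ω₅ }  = S∖{ ω₃ }
  |family| = 7
Iteration 2 adds 1:
  { ω₁, ω₂, ω₄ }  = S∖{ ω₃, ω₅ }
  |family| = 8
Iteration 3: already closed under ᶜ and ∪.

Therefore σ(𝒢) = { ∅, { ω₃ }, { ω₅ }, { ω₃, ω₅ }, { ω₁, ω₂, ω₄ }, { ω₁, ω₂, ω₃, ω₄ }, { ω₁, ω₂, ω₄, ω₅ }, S } (|σ(𝒢)| = 8).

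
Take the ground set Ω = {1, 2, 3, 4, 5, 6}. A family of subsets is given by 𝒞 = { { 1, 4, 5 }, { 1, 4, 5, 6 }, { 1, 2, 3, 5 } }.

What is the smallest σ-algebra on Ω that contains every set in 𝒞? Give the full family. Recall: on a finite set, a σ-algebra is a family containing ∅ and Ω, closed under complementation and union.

σ(𝒞) = { {}, { 4 }, { 6 }, { 1, 5 }, { 2, 3 }, { 4, 6 }, { 1, 4, 5 }, { 1, 5, 6 }, { 2, 3, 4 }, { 2, 3, 6 }, { 1, 2, 3, 5 }, { 1, 4, 5, 6 }, { 2, 3, 4, 6 }, { 1, 2, 3, 4, 5 }, { 1, 2, 3, 5, 6 }, Ω }

Check:
Begin from { {}, { 1, 4, 5 }, { 1, 2, 3, 5 }, { 1, 4, 5, 6 }, Ω } (that is, 𝒞 plus ∅ and Ω).
Step 1 (4 new):
  { 2, 3 }  = { 1, 4, 5, 6 }ᶜ
  { 4, 6 }  = { 1, 2, 3, 5 }ᶜ
  { 2, 3, 6 }  = { 1, 4, 5 }ᶜ
  { 1, 2, 3, 4, 5 }  = { 1, 4, 5 } ∪ { 1, 2, 3, 5 }
  [9 total]
Step 2 adds 3:
  { 6 }  = { 1, 2, 3, 4, 5 }ᶜ
  { 2, 3, 4, 6 }  = { 2, 3, 6 } ∪ { 4, 6 }
  { 1, 2, 3, 5, 6 }  = { 2, 3, 6 } ∪ { 1, 2, 3, 5 }
  [12 total]
Step 3. New:
  { 4 }  = { 1, 2, 3, 5, 6 }ᶜ
  { 1, 5 }  = { 2, 3, 4, 6 }ᶜ
  [14 total]
Step 4: +2 →
  { 1, 5, 6 }  = { 1, 5 } ∪ { 6 }
  { 2, 3, 4 }  = { 2, 3 } ∪ { 4 }
  [16 total]
Step 5: already closed under ᶜ and ∪.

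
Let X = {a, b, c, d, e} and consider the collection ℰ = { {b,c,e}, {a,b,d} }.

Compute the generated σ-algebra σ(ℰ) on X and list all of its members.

Seed the family with ℰ together with ∅ and X: { {}, {a,b,d}, {b,c,e}, X }.
Pass 1: +2 →
  {a,d}  = complement {b,c,e}
  {c,e}  = complement {a,b,d}
Pass 2. New:
  {a,c,d,e}  = {a,d} ∪ {c,e}
Pass 3: +1 →
  {b}  = complement {a,c,d,e}
Pass 4 adds nothing — fixpoint reached.

Therefore σ(ℰ) = { {}, {b}, {a,d}, {c,e}, {a,b,d}, {b,c,e}, {a,c,d,e}, X } (|σ(ℰ)| = 8).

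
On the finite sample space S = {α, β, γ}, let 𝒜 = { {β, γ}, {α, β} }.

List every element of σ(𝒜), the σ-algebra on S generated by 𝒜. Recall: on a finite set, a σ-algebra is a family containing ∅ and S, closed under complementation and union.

σ(𝒜) = { ∅, {α}, {β}, {γ}, {α, β}, {α, γ}, {β, γ}, S }

Check:
Start: 𝒜 ∪ {∅, S} = { ∅, {α, β}, {β, γ}, S }.
Round 1 (2 new):
  {α}  = complement {β, γ}
  {γ}  = complement {α, β}
  |family| = 6
Round 2 adds 1:
  {α, γ}  = {γ} ∪ {α}
  |family| = 7
Round 3 adds 1:
  {β}  = complement {α, γ}
  |family| = 8
Round 4: closed — nothing new.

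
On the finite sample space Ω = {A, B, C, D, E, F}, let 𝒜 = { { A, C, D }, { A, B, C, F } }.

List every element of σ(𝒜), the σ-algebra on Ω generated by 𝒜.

σ(𝒜) = { {  }, { D }, { E }, { A, C }, { B, F }, { D, E }, { A, C, D }, { A, C, E }, { B, D, F }, { B, E, F }, { A, B, C, F }, { A, C, D, E }, { B, D, E, F }, { A, B, C, D, F }, { A, B, C, E, F }, Ω }

Check:
Start: 𝒜 ∪ {∅, Ω} = { {  }, { A, C, D }, { A, B, C, F }, Ω }.
Iteration 1: +3 →
  { D, E }  = ᶜ of { A, B, C, F }
  { B, E, F }  = ᶜ of { A, C, D }
  { A, B, C, D, F }  = { A, B, C, F } ∪ { A, C, D }
  — 7 sets.
Iteration 2 (4 new):
  { E }  = ᶜ of { A, B, C, D, F }
  { A, C, D, E }  = { D, E } ∪ { A, C, D }
  { B, D, E, F }  = { D, E } ∪ { B, E, F }
  { A, B, C, E, F }  = { B, E, F } ∪ { A, B, C, F }
  — 11 sets.
Iteration 3 (3 new):
  { D }  = ᶜ of { A, B, C, E, F }
  { A, C }  = ᶜ of { B, D, E, F }
  { B, F }  = ᶜ of { A, C, D, E }
  — 14 sets.
Iteration 4 adds 2:
  { A, C, E }  = { A, C } ∪ { E }
  { B, D, F }  = { D } ∪ { B, F }
  — 16 sets.
Iteration 5 adds nothing — fixpoint reached.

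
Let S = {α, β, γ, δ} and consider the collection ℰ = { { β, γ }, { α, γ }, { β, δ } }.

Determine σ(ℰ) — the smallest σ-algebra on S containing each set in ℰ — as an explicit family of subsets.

Answer: σ(ℰ) = { {}, { α }, { β }, { γ }, { δ }, { α, β }, { α, γ }, { α, δ }, { β, γ }, { β, δ }, { γ, δ }, { α, β, γ }, { α, β, δ }, { α, γ, δ }, { β, γ, δ }, S }

Derivation:
Start: ℰ ∪ {∅, S} = { {}, { α, γ }, { β, γ }, { β, δ }, S }.
Step 1: +3 →
  { α, δ }  = S∖{ β, γ }
  { α, β, γ }  = { β, γ } ∪ { α, γ }
  { β, γ, δ }  = { β, γ } ∪ { β, δ }
  — 8 sets.
Step 2: 4 new —
  { α }  = S∖{ β, γ, δ }
  { δ }  = S∖{ α, β, γ }
  { α, β, δ }  = { α, δ } ∪ { β, δ }
  { α, γ, δ }  = { α, δ } ∪ { α, γ }
  — 12 sets.
Step 3. New:
  { β }  = S∖{ α, γ, δ }
  { γ }  = S∖{ α, β, δ }
  — 14 sets.
Step 4: +2 →
  { α, β }  = { β } ∪ { α }
  { γ, δ }  = { γ } ∪ { δ }
  — 16 sets.
Step 5: already closed under ᶜ and ∪.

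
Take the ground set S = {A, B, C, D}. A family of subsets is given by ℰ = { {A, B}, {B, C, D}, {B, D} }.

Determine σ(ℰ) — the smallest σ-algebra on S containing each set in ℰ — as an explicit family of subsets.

Answer: σ(ℰ) = { {}, {A}, {B}, {C}, {D}, {A, B}, {A, C}, {A, D}, {B, C}, {B, D}, {C, D}, {A, B, C}, {A, B, D}, {A, C, D}, {B, C, D}, S }

Working:
Begin from { {}, {A, B}, {B, D}, {B, C, D}, S } (that is, ℰ plus ∅ and S).
Pass 1: +4 →
  {A}  = S∖{B, C, D}
  {A, C}  = S∖{B, D}
  {C, D}  = S∖{A, B}
  {A, B, D}  = {A, B} ∪ {B, D}
  — 9 sets.
Pass 2: +3 →
  {C}  = S∖{A, B, D}
  {A, B, C}  = {A, B} ∪ {A, C}
  {A, C, D}  = {C, D} ∪ {A, C}
  — 12 sets.
Pass 3: +2 →
  {B}  = S∖{A, C, D}
  {D}  = S∖{A, B, C}
  — 14 sets.
Pass 4: 2 new —
  {A, D}  = {D} ∪ {A}
  {B, C}  = {C} ∪ {B}
  — 16 sets.
Pass 5: closed — nothing new.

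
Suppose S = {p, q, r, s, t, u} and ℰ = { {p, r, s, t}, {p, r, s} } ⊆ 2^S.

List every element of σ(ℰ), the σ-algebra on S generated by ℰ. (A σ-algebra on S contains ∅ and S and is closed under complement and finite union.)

Start: ℰ ∪ {∅, S} = { {}, {p, r, s}, {p, r, s, t}, S }.
Round 1: +2 →
  {q, u}  = {p, r, s, t}ᶜ
  {q, t, u}  = {p, r, s}ᶜ
  — 6 sets.
Round 2: +1 →
  {p, q, r, s, u}  = {p, r, s} ∪ {q, u}
  — 7 sets.
Round 3 adds 1:
  {t}  = {p, q, r, s, u}ᶜ
  — 8 sets.
Round 4: closed — nothing new.

|σ(ℰ)| = 8.  σ(ℰ) = { {}, {t}, {q, u}, {p, r, s}, {q, t, u}, {p, r, s, t}, {p, q, r, s, u}, S }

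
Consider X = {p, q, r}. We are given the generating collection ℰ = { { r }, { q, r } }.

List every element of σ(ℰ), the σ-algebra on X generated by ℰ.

σ(ℰ) = { ∅, { p }, { q }, { r }, { p, q }, { p, r }, { q, r }, X }

Derivation:
Take S₀ = ℰ ∪ {∅, X} = { ∅, { r }, { q, r }, X }.
Pass 1: +2 →
  { p }  = ᶜ of { q, r }
  { p, q }  = ᶜ of { r }
  (now 6)
Pass 2: +1 →
  { p, r }  = { r } ∪ { p }
  (now 7)
Pass 3: +1 →
  { q }  = ᶜ of { p, r }
  (now 8)
After Pass 4 the family is unchanged; done.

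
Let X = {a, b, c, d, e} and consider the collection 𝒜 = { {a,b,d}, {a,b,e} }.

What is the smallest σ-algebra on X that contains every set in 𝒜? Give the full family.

Begin from { {}, {a,b,d}, {a,b,e}, X } (that is, 𝒜 plus ∅ and X).
Step 1. New:
  {c,d}  = {a,b,e}ᶜ
  {c,e}  = {a,b,d}ᶜ
  {a,b,d,e}  = {a,b,e} ∪ {a,b,d}
Step 2: 4 new —
  {c}  = {a,b,d,e}ᶜ
  {c,d,e}  = {c,d} ∪ {c,e}
  {a,b,c,d}  = {c,d} ∪ {a,b,d}
  {a,b,c,e}  = {a,b,e} ∪ {c,e}
Step 3 adds 3:
  {d}  = {a,b,c,e}ᶜ
  {e}  = {a,b,c,d}ᶜ
  {a,b}  = {c,d,e}ᶜ
Step 4: 2 new —
  {d,e}  = {d} ∪ {e}
  {a,b,c}  = {c} ∪ {a,b}
Step 5 adds nothing — fixpoint reached.

Therefore σ(𝒜) = { {}, {c}, {d}, {e}, {a,b}, {c,d}, {c,e}, {d,e}, {a,b,c}, {a,b,d}, {a,b,e}, {c,d,e}, {a,b,c,d}, {a,b,c,e}, {a,b,d,e}, X } (|σ(𝒜)| = 16).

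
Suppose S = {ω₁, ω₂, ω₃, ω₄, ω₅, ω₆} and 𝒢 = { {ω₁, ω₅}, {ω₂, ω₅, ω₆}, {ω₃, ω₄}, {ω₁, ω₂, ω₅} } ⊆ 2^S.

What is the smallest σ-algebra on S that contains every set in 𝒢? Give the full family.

|σ(𝒢)| = 32.  σ(𝒢) = { {}, {ω₁}, {ω₂}, {ω₅}, {ω₆}, {ω₁, ω₂}, {ω₁, ω₅}, {ω₁, ω₆}, {ω₂, ω₅}, {ω₂, ω₆}, {ω₃, ω₄}, {ω₅, ω₆}, {ω₁, ω₂, ω₅}, {ω₁, ω₂, ω₆}, {ω₁, ω₃, ω₄}, {ω₁, ω₅, ω₆}, {ω₂, ω₃, ω₄}, {ω₂, ω₅, ω₆}, {ω₃, ω₄, ω₅}, {ω₃, ω₄, ω₆}, {ω₁, ω₂, ω₃, ω₄}, {ω₁, ω₂, ω₅, ω₆}, {ω₁, ω₃, ω₄, ω₅}, {ω₁, ω₃, ω₄, ω₆}, {ω₂, ω₃, ω₄, ω₅}, {ω₂, ω₃, ω₄, ω₆}, {ω₃, ω₄, ω₅, ω₆}, {ω₁, ω₂, ω₃, ω₄, ω₅}, {ω₁, ω₂, ω₃, ω₄, ω₆}, {ω₁, ω₃, ω₄, ω₅, ω₆}, {ω₂, ω₃, ω₄, ω₅, ω₆}, S }

Derivation:
Seed the family with 𝒢 together with ∅ and S: { {}, {ω₁, ω₅}, {ω₃, ω₄}, {ω₁, ω₂, ω₅}, {ω₂, ω₅, ω₆}, S }.
Step 1 adds 7:
  {ω₁, ω₃, ω₄}  = S∖{ω₂, ω₅, ω₆}
  {ω₃, ω₄, ω₆}  = S∖{ω₁, ω₂, ω₅}
  {ω₁, ω₂, ω₅, ω₆}  = S∖{ω₃, ω₄}
  {ω₁, ω₃, ω₄, ω₅}  = {ω₃, ω₄} ∪ {ω₁, ω₅}
  {ω₂, ω₃, ω₄, ω₆}  = S∖{ω₁, ω₅}
  {ω₁, ω₂, ω₃, ω₄, ω₅}  = {ω₁, ω₂, ω₅} ∪ {ω₃, ω₄}
  {ω₂, ω₃, ω₄, ω₅, ω₆}  = {ω₃, ω₄} ∪ {ω₂, ω₅, ω₆}
  (now 13)
Step 2 adds 6:
  {ω₁}  = S∖{ω₂, ω₃, ω₄, ω₅, ω₆}
  {ω₆}  = S∖{ω₁, ω₂, ω₃, ω₄, ω₅}
  {ω₂, ω₆}  = S∖{ω₁, ω₃, ω₄, ω₅}
  {ω₁, ω₃, ω₄, ω₆}  = {ω₁, ω₃, ω₄} ∪ {ω₃, ω₄, ω₆}
  {ω₁, ω₂, ω₃, ω₄, ω₆}  = {ω₁, ω₃, ω₄} ∪ {ω₂, ω₃, ω₄, ω₆}
  {ω₁, ω₃, ω₄, ω₅, ω₆}  = {ω₁, ω₃, ω₄, ω₅} ∪ {ω₃, ω₄, ω₆}
  (now 19)
Step 3 adds 6:
  {ω₂}  = S∖{ω₁, ω₃, ω₄, ω₅, ω₆}
  {ω₅}  = S∖{ω₁, ω₂, ω₃, ω₄, ω₆}
  {ω₁, ω₆}  = {ω₆} ∪ {ω₁}
  {ω₂, ω₅}  = S∖{ω₁, ω₃, ω₄, ω₆}
  {ω₁, ω₂, ω₆}  = {ω₂, ω₆} ∪ {ω₁}
  {ω₁, ω₅, ω₆}  = {ω₁, ω₅} ∪ {ω₆}
  (now 25)
Step 4 (7 new):
  {ω₁, ω₂}  = {ω₂} ∪ {ω₁}
  {ω₅, ω₆}  = {ω₆} ∪ {ω₅}
  {ω₂, ω₃, ω₄}  = S∖{ω₁, ω₅, ω₆}
  {ω₃, ω₄, ω₅}  = S∖{ω₁, ω₂, ω₆}
  {ω₁, ω₂, ω₃, ω₄}  = {ω₂} ∪ {ω₁, ω₃, ω₄}
  {ω₂, ω₃, ω₄, ω₅}  = S∖{ω₁, ω₆}
  {ω₃, ω₄, ω₅, ω₆}  = {ω₅} ∪ {ω₃, ω₄, ω₆}
  (now 32)
Step 5: stable.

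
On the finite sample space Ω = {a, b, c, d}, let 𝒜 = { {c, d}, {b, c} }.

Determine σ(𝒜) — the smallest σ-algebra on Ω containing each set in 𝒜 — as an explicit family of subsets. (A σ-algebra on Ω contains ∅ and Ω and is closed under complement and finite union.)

σ(𝒜) = { {}, {a}, {b}, {c}, {d}, {a, b}, {a, c}, {a, d}, {b, c}, {b, d}, {c, d}, {a, b, c}, {a, b, d}, {a, c, d}, {b, c, d}, Ω }

Working:
Seed the family with 𝒜 together with ∅ and Ω: { {}, {b, c}, {c, d}, Ω }.
Round 1: +3 →
  {a, b}  = Ω∖{c, d}
  {a, d}  = Ω∖{b, c}
  {b, c, d}  = {c, d} ∪ {b, c}
  (now 7)
Round 2. New:
  {a}  = Ω∖{b, c, d}
  {a, b, c}  = {b, c} ∪ {a, b}
  {a, b, d}  = {a, d} ∪ {a, b}
  {a, c, d}  = {c, d} ∪ {a, d}
  (now 11)
Round 3 adds 3:
  {b}  = Ω∖{a, c, d}
  {c}  = Ω∖{a, b, d}
  {d}  = Ω∖{a, b, c}
  (now 14)
Round 4. New:
  {a, c}  = {c} ∪ {a}
  {b, d}  = {d} ∪ {b}
  (now 16)
Round 5: no new sets; the family is a σ-algebra.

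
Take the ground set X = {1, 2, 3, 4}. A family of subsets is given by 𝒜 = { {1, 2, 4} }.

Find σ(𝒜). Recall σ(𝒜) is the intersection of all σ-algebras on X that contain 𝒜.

Begin from { {}, {1, 2, 4}, X } (that is, 𝒜 plus ∅ and X).
Iteration 1: 1 new —
  {3}  = complement {1, 2, 4}
  (now 4)
Iteration 2: already closed under ᶜ and ∪.

σ(𝒜) = { {}, {3}, {1, 2, 4}, X }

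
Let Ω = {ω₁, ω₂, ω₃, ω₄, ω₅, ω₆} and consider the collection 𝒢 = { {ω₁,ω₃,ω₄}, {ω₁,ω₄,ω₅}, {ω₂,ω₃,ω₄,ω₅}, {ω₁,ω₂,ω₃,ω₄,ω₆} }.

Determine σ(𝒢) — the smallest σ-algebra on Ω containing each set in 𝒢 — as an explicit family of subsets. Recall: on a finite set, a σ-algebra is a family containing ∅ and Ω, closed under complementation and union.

Start: 𝒢 ∪ {∅, Ω} = { {}, {ω₁,ω₃,ω₄}, {ω₁,ω₄,ω₅}, {ω₂,ω₃,ω₄,ω₅}, {ω₁,ω₂,ω₃,ω₄,ω₆}, Ω }.
Step 1. New:
  {ω₅}  = ᶜ of {ω₁,ω₂,ω₃,ω₄,ω₆}
  {ω₁,ω₆}  = ᶜ of {ω₂,ω₃,ω₄,ω₅}
  {ω₂,ω₃,ω₆}  = ᶜ of {ω₁,ω₄,ω₅}
  {ω₂,ω₅,ω₆}  = ᶜ of {ω₁,ω₃,ω₄}
  {ω₁,ω₃,ω₄,ω₅}  = {ω₁,ω₄,ω₅} ∪ {ω₁,ω₃,ω₄}
  {ω₁,ω₂,ω₃,ω₄,ω₅}  = {ω₁,ω₄,ω₅} ∪ {ω₂,ω₃,ω₄,ω₅}
  [12 total]
Step 2 adds 11:
  {ω₆}  = ᶜ of {ω₁,ω₂,ω₃,ω₄,ω₅}
  {ω₂,ω₆}  = ᶜ of {ω₁,ω₃,ω₄,ω₅}
  {ω₁,ω₅,ω₆}  = {ω₁,ω₆} ∪ {ω₅}
  {ω₁,ω₂,ω₃,ω₆}  = {ω₁,ω₆} ∪ {ω₂,ω₃,ω₆}
  {ω₁,ω₂,ω₅,ω₆}  = {ω₁,ω₆} ∪ {ω₂,ω₅,ω₆}
  {ω₁,ω₃,ω₄,ω₆}  = {ω₁,ω₆} ∪ {ω₁,ω₃,ω₄}
  {ω₁,ω₄,ω₅,ω₆}  = {ω₁,ω₄,ω₅} ∪ {ω₁,ω₆}
  {ω₂,ω₃,ω₅,ω₆}  = {ω₂,ω₃,ω₆} ∪ {ω₂,ω₅,ω₆}
  {ω₁,ω₂,ω₄,ω₅,ω₆}  = {ω₁,ω₄,ω₅} ∪ {ω₂,ω₅,ω₆}
  {ω₁,ω₃,ω₄,ω₅,ω₆}  = {ω₁,ω₆} ∪ {ω₁,ω₃,ω₄,ω₅}
  {ω₂,ω₃,ω₄,ω₅,ω₆}  = {ω₂,ω₃,ω₆} ∪ {ω₂,ω₃,ω₄,ω₅}
  [23 total]
Step 3: 12 new —
  {ω₁}  = ᶜ of {ω₂,ω₃,ω₄,ω₅,ω₆}
  {ω₂}  = ᶜ of {ω₁,ω₃,ω₄,ω₅,ω₆}
  {ω₃}  = ᶜ of {ω₁,ω₂,ω₄,ω₅,ω₆}
  {ω₁,ω₄}  = ᶜ of {ω₂,ω₃,ω₅,ω₆}
  {ω₂,ω₃}  = ᶜ of {ω₁,ω₄,ω₅,ω₆}
  {ω₂,ω₅}  = ᶜ of {ω₁,ω₃,ω₄,ω₆}
  {ω₃,ω₄}  = ᶜ of {ω₁,ω₂,ω₅,ω₆}
  {ω₄,ω₅}  = ᶜ of {ω₁,ω₂,ω₃,ω₆}
  {ω₅,ω₆}  = {ω₆} ∪ {ω₅}
  {ω₁,ω₂,ω₆}  = {ω₁,ω₆} ∪ {ω₂,ω₆}
  {ω₂,ω₃,ω₄}  = ᶜ of {ω₁,ω₅,ω₆}
  {ω₁,ω₂,ω₃,ω₅,ω₆}  = {ω₁,ω₆} ∪ {ω₂,ω₃,ω₅,ω₆}
  [35 total]
Step 4. New:
  {ω₄}  = ᶜ of {ω₁,ω₂,ω₃,ω₅,ω₆}
  {ω₁,ω₂}  = {ω₂} ∪ {ω₁}
  {ω₁,ω₃}  = {ω₃} ∪ {ω₁}
  {ω₁,ω₅}  = {ω₅} ∪ {ω₁}
  {ω₃,ω₅}  = {ω₅} ∪ {ω₃}
  {ω₃,ω₆}  = {ω₆} ∪ {ω₃}
  {ω₁,ω₂,ω₃}  = {ω₂,ω₃} ∪ {ω₁}
  {ω₁,ω₂,ω₄}  = {ω₂} ∪ {ω₁,ω₄}
  {ω₁,ω₂,ω₅}  = {ω₂,ω₅} ∪ {ω₁}
  {ω₁,ω₃,ω₆}  = {ω₁,ω₆} ∪ {ω₃}
  {ω₁,ω₄,ω₆}  = {ω₁,ω₆} ∪ {ω₁,ω₄}
  {ω₂,ω₃,ω₅}  = {ω₂,ω₅} ∪ {ω₃}
  {ω₂,ω₄,ω₅}  = {ω₂,ω₅} ∪ {ω₄,ω₅}
  {ω₃,ω₄,ω₅}  = ᶜ of {ω₁,ω₂,ω₆}
  {ω₃,ω₄,ω₆}  = {ω₃,ω₄} ∪ {ω₆}
  {ω₃,ω₅,ω₆}  = {ω₅,ω₆} ∪ {ω₃}
  {ω₄,ω₅,ω₆}  = {ω₅,ω₆} ∪ {ω₄,ω₅}
  {ω₁,ω₂,ω₃,ω₄}  = ᶜ of {ω₅,ω₆}
  {ω₁,ω₂,ω₄,ω₅}  = {ω₁,ω₄,ω₅} ∪ {ω₂,ω₅}
  {ω₁,ω₂,ω₄,ω₆}  = {ω₂,ω₆} ∪ {ω₁,ω₄}
  {ω₁,ω₃,ω₅,ω₆}  = {ω₃} ∪ {ω₁,ω₅,ω₆}
  {ω₂,ω₃,ω₄,ω₆}  = {ω₃,ω₄} ∪ {ω₂,ω₃,ω₆}
  {ω₂,ω₄,ω₅,ω₆}  = {ω₂,ω₆} ∪ {ω₄,ω₅}
  {ω₃,ω₄,ω₅,ω₆}  = {ω₃,ω₄} ∪ {ω₅,ω₆}
  [59 total]
Step 5 (5 new):
  {ω₂,ω₄}  = ᶜ of {ω₁,ω₃,ω₅,ω₆}
  {ω₄,ω₆}  = {ω₆} ∪ {ω₄}
  {ω₁,ω₃,ω₅}  = {ω₁,ω₃} ∪ {ω₁,ω₅}
  {ω₂,ω₄,ω₆}  = {ω₂,ω₆} ∪ {ω₄}
  {ω₁,ω₂,ω₃,ω₅}  = {ω₂,ω₅} ∪ {ω₁,ω₃}
  [64 total]
Step 6: stable.

σ(𝒢) = { {}, {ω₁}, {ω₂}, {ω₃}, {ω₄}, {ω₅}, {ω₆}, {ω₁,ω₂}, {ω₁,ω₃}, {ω₁,ω₄}, {ω₁,ω₅}, {ω₁,ω₆}, {ω₂,ω₃}, {ω₂,ω₄}, {ω₂,ω₅}, {ω₂,ω₆}, {ω₃,ω₄}, {ω₃,ω₅}, {ω₃,ω₆}, {ω₄,ω₅}, {ω₄,ω₆}, {ω₅,ω₆}, {ω₁,ω₂,ω₃}, {ω₁,ω₂,ω₄}, {ω₁,ω₂,ω₅}, {ω₁,ω₂,ω₆}, {ω₁,ω₃,ω₄}, {ω₁,ω₃,ω₅}, {ω₁,ω₃,ω₆}, {ω₁,ω₄,ω₅}, {ω₁,ω₄,ω₆}, {ω₁,ω₅,ω₆}, {ω₂,ω₃,ω₄}, {ω₂,ω₃,ω₅}, {ω₂,ω₃,ω₆}, {ω₂,ω₄,ω₅}, {ω₂,ω₄,ω₆}, {ω₂,ω₅,ω₆}, {ω₃,ω₄,ω₅}, {ω₃,ω₄,ω₆}, {ω₃,ω₅,ω₆}, {ω₄,ω₅,ω₆}, {ω₁,ω₂,ω₃,ω₄}, {ω₁,ω₂,ω₃,ω₅}, {ω₁,ω₂,ω₃,ω₆}, {ω₁,ω₂,ω₄,ω₅}, {ω₁,ω₂,ω₄,ω₆}, {ω₁,ω₂,ω₅,ω₆}, {ω₁,ω₃,ω₄,ω₅}, {ω₁,ω₃,ω₄,ω₆}, {ω₁,ω₃,ω₅,ω₆}, {ω₁,ω₄,ω₅,ω₆}, {ω₂,ω₃,ω₄,ω₅}, {ω₂,ω₃,ω₄,ω₆}, {ω₂,ω₃,ω₅,ω₆}, {ω₂,ω₄,ω₅,ω₆}, {ω₃,ω₄,ω₅,ω₆}, {ω₁,ω₂,ω₃,ω₄,ω₅}, {ω₁,ω₂,ω₃,ω₄,ω₆}, {ω₁,ω₂,ω₃,ω₅,ω₆}, {ω₁,ω₂,ω₄,ω₅,ω₆}, {ω₁,ω₃,ω₄,ω₅,ω₆}, {ω₂,ω₃,ω₄,ω₅,ω₆}, Ω }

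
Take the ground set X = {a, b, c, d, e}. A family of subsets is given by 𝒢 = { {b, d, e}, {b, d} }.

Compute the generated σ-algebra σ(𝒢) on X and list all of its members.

Start: 𝒢 ∪ {∅, X} = { ∅, {b, d}, {b, d, e}, X }.
Iteration 1: 2 new —
  {a, c}  = ᶜ of {b, d, e}
  {a, c, e}  = ᶜ of {b, d}
  (now 6)
Iteration 2. New:
  {a, b, c, d}  = {a, c} ∪ {b, d}
  (now 7)
Iteration 3: 1 new —
  {e}  = ᶜ of {a, b, c, d}
  (now 8)
Iteration 4: no new sets; the family is a σ-algebra.

Therefore σ(𝒢) = { ∅, {e}, {a, c}, {b, d}, {a, c, e}, {b, d, e}, {a, b, c, d}, X } (|σ(𝒢)| = 8).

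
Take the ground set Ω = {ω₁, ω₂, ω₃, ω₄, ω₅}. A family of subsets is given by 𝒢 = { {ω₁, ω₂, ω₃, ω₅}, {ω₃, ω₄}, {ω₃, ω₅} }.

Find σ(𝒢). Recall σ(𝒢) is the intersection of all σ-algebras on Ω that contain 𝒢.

Begin from { {}, {ω₃, ω₄}, {ω₃, ω₅}, {ω₁, ω₂, ω₃, ω₅}, Ω } (that is, 𝒢 plus ∅ and Ω).
Iteration 1: +4 →
  {ω₄}  = {ω₁, ω₂, ω₃, ω₅}ᶜ
  {ω₁, ω₂, ω₄}  = {ω₃, ω₅}ᶜ
  {ω₁, ω₂, ω₅}  = {ω₃, ω₄}ᶜ
  {ω₃, ω₄, ω₅}  = {ω₃, ω₄} ∪ {ω₃, ω₅}
  |family| = 9
Iteration 2. New:
  {ω₁, ω₂}  = {ω₃, ω₄, ω₅}ᶜ
  {ω₁, ω₂, ω₃, ω₄}  = {ω₃, ω₄} ∪ {ω₁, ω₂, ω₄}
  {ω₁, ω₂, ω₄, ω₅}  = {ω₁, ω₂, ω₄} ∪ {ω₁, ω₂, ω₅}
  |family| = 12
Iteration 3 adds 2:
  {ω₃}  = {ω₁, ω₂, ω₄, ω₅}ᶜ
  {ω₅}  = {ω₁, ω₂, ω₃, ω₄}ᶜ
  |family| = 14
Iteration 4: +2 →
  {ω₄, ω₅}  = {ω₄} ∪ {ω₅}
  {ω₁, ω₂, ω₃}  = {ω₃} ∪ {ω₁, ω₂}
  |family| = 16
Iteration 5: already closed under ᶜ and ∪.

Hence σ(𝒢) has 16 members: { {}, {ω₃}, {ω₄}, {ω₅}, {ω₁, ω₂}, {ω₃, ω₄}, {ω₃, ω₅}, {ω₄, ω₅}, {ω₁, ω₂, ω₃}, {ω₁, ω₂, ω₄}, {ω₁, ω₂, ω₅}, {ω₃, ω₄, ω₅}, {ω₁, ω₂, ω₃, ω₄}, {ω₁, ω₂, ω₃, ω₅}, {ω₁, ω₂, ω₄, ω₅}, Ω }.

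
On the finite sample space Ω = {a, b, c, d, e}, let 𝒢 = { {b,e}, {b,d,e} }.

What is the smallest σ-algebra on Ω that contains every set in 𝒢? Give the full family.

Begin from { {}, {b,e}, {b,d,e}, Ω } (that is, 𝒢 plus ∅ and Ω).
Round 1: 2 new —
  {a,c}  = ᶜ of {b,d,e}
  {a,c,d}  = ᶜ of {b,e}
  [6 total]
Round 2 adds 1:
  {a,b,c,e}  = {b,e} ∪ {a,c}
  [7 total]
Round 3 adds 1:
  {d}  = ᶜ of {a,b,c,e}
  [8 total]
After Round 4 the family is unchanged; done.

Hence σ(𝒢) has 8 members: { {}, {d}, {a,c}, {b,e}, {a,c,d}, {b,d,e}, {a,b,c,e}, Ω }.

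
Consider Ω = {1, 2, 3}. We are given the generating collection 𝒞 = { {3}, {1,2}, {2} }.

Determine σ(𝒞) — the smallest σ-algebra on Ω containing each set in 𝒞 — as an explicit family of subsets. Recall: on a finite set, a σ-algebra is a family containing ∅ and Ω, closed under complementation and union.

Start: 𝒞 ∪ {∅, Ω} = { {}, {2}, {3}, {1,2}, Ω }.
Round 1: +2 →
  {1,3}  = Ω∖{2}
  {2,3}  = {3} ∪ {2}
  (now 7)
Round 2: 1 new —
  {1}  = Ω∖{2,3}
  (now 8)
Round 3: closed — nothing new.

σ(𝒞) = { {}, {1}, {2}, {3}, {1,2}, {1,3}, {2,3}, Ω }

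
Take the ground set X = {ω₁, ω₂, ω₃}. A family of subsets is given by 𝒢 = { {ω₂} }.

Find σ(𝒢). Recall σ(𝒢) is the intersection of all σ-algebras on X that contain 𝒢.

|σ(𝒢)| = 4.  σ(𝒢) = { {}, {ω₂}, {ω₁,ω₃}, X }

Derivation:
Initial family (3 sets): { {}, {ω₂}, X }.
Round 1 (1 new):
  {ω₁,ω₃}  = complement {ω₂}
  (now 4)
Round 2: no new sets; the family is a σ-algebra.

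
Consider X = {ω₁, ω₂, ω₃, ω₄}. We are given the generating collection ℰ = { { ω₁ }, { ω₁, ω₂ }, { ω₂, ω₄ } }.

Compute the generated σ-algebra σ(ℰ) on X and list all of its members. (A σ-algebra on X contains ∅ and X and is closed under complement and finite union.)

Initial family (5 sets): { ∅, { ω₁ }, { ω₁, ω₂ }, { ω₂, ω₄ }, X }.
Iteration 1: 4 new —
  { ω₁, ω₃ }  = X∖{ ω₂, ω₄ }
  { ω₃, ω₄ }  = X∖{ ω₁, ω₂ }
  { ω₁, ω₂, ω₄ }  = { ω₁, ω₂ } ∪ { ω₂, ω₄ }
  { ω₂, ω₃, ω₄ }  = X∖{ ω₁ }
  — 9 sets.
Iteration 2 (3 new):
  { ω₃ }  = X∖{ ω₁, ω₂, ω₄ }
  { ω₁, ω₂, ω₃ }  = { ω₁, ω₂ } ∪ { ω₁, ω₃ }
  { ω₁, ω₃, ω₄ }  = { ω₃, ω₄ } ∪ { ω₁, ω₃ }
  — 12 sets.
Iteration 3 (2 new):
  { ω₂ }  = X∖{ ω₁, ω₃, ω₄ }
  { ω₄ }  = X∖{ ω₁, ω₂, ω₃ }
  — 14 sets.
Iteration 4. New:
  { ω₁, ω₄ }  = { ω₄ } ∪ { ω₁ }
  { ω₂, ω₃ }  = { ω₃ } ∪ { ω₂ }
  — 16 sets.
After Iteration 5 the family is unchanged; done.

Hence σ(ℰ) has 16 members: { ∅, { ω₁ }, { ω₂ }, { ω₃ }, { ω₄ }, { ω₁, ω₂ }, { ω₁, ω₃ }, { ω₁, ω₄ }, { ω₂, ω₃ }, { ω₂, ω₄ }, { ω₃, ω₄ }, { ω₁, ω₂, ω₃ }, { ω₁, ω₂, ω₄ }, { ω₁, ω₃, ω₄ }, { ω₂, ω₃, ω₄ }, X }.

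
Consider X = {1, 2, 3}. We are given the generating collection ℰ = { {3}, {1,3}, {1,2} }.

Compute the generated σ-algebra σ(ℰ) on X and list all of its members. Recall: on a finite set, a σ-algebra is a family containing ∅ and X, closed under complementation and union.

Start: ℰ ∪ {∅, X} = { {}, {3}, {1,2}, {1,3}, X }.
Iteration 1. New:
  {2}  = {1,3}ᶜ
  [6 total]
Iteration 2: +1 →
  {2,3}  = {3} ∪ {2}
  [7 total]
Iteration 3: 1 new —
  {1}  = {2,3}ᶜ
  [8 total]
Iteration 4: no new sets; the family is a σ-algebra.

Therefore σ(ℰ) = { {}, {1}, {2}, {3}, {1,2}, {1,3}, {2,3}, X } (|σ(ℰ)| = 8).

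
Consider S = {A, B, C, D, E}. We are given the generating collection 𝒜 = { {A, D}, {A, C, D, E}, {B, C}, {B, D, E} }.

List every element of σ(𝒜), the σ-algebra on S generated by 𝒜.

|σ(𝒜)| = 32.  σ(𝒜) = { ∅, {A}, {B}, {C}, {D}, {E}, {A, B}, {A, C}, {A, D}, {A, E}, {B, C}, {B, D}, {B, E}, {C, D}, {C, E}, {D, E}, {A, B, C}, {A, B, D}, {A, B, E}, {A, C, D}, {A, C, E}, {A, D, E}, {B, C, D}, {B, C, E}, {B, D, E}, {C, D, E}, {A, B, C, D}, {A, B, C, E}, {A, B, D, E}, {A, C, D, E}, {B, C, D, E}, S }

Check:
Begin from { ∅, {A, D}, {B, C}, {B, D, E}, {A, C, D, E}, S } (that is, 𝒜 plus ∅ and S).
Step 1 adds 7:
  {B}  = {A, C, D, E}ᶜ
  {A, C}  = {B, D, E}ᶜ
  {A, D, E}  = {B, C}ᶜ
  {B, C, E}  = {A, D}ᶜ
  {A, B, C, D}  = {B, C} ∪ {A, D}
  {A, B, D, E}  = {A, D} ∪ {B, D, E}
  {B, C, D, E}  = {B, C} ∪ {B, D, E}
Step 2 (7 new):
  {A}  = {B, C, D, E}ᶜ
  {C}  = {A, B, D, E}ᶜ
  {E}  = {A, B, C, D}ᶜ
  {A, B, C}  = {B} ∪ {A, C}
  {A, B, D}  = {B} ∪ {A, D}
  {A, C, D}  = {A, D} ∪ {A, C}
  {A, B, C, E}  = {B, C, E} ∪ {A, C}
Step 3. New:
  {D}  = {A, B, C, E}ᶜ
  {A, B}  = {B} ∪ {A}
  {A, E}  = {E} ∪ {A}
  {B, E}  = {A, C, D}ᶜ
  {C, E}  = {A, B, D}ᶜ
  {D, E}  = {A, B, C}ᶜ
  {A, C, E}  = {A, C} ∪ {E}
Step 4. New:
  {B, D}  = {A, C, E}ᶜ
  {C, D}  = {C} ∪ {D}
  {A, B, E}  = {B, E} ∪ {A, B}
  {B, C, D}  = {A, E}ᶜ
  {C, D, E}  = {A, B}ᶜ
Step 5: already closed under ᶜ and ∪.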